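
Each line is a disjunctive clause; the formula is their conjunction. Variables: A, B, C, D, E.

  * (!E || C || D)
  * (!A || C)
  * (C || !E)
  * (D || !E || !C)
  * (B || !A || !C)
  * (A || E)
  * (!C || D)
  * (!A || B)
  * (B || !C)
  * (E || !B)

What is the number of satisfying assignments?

2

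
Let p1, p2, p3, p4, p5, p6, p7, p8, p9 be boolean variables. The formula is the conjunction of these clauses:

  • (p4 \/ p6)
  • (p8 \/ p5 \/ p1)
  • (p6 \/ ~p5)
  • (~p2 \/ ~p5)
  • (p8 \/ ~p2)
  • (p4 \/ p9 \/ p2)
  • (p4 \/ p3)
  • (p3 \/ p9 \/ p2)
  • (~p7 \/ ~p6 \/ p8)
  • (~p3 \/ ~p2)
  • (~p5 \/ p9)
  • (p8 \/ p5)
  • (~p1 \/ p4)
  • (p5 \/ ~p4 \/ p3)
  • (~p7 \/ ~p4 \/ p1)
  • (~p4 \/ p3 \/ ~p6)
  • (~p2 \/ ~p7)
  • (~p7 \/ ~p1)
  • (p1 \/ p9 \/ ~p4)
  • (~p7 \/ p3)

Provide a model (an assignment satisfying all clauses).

p1 = T, p2 = F, p3 = T, p4 = T, p5 = F, p6 = F, p7 = F, p8 = T, p9 = T

p7 occurs only negated in the remaining clauses — set p7 = False.
p8 occurs only positively in the remaining clauses — set p8 = True.
Set p1 = True and propagate.
  then p4 is forced to True.
Try p2 = False.
Branch on p3: take p3 = True.
For the remaining variables, p5 = False, p6 = False, p9 = True works.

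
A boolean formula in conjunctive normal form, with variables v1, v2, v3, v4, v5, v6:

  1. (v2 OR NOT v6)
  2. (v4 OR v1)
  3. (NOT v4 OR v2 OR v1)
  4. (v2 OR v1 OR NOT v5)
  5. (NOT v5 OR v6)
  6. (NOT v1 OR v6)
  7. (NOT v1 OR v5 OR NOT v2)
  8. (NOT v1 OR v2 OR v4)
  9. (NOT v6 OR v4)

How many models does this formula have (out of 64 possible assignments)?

8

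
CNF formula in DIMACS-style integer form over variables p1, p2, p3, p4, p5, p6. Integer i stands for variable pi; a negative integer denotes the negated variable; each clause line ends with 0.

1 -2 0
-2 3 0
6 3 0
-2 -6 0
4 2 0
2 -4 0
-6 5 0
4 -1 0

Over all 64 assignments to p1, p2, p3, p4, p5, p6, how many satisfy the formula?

2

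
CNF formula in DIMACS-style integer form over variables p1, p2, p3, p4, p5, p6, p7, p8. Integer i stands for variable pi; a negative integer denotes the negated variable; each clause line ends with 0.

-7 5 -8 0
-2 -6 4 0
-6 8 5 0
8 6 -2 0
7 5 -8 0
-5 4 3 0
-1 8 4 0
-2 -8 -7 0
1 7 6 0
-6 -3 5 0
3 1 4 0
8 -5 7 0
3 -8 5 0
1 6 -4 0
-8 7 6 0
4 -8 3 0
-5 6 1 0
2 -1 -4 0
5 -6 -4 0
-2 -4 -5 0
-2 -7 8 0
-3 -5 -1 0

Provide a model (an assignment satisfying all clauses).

p1 = F, p2 = F, p3 = T, p4 = F, p5 = T, p6 = T, p7 = T, p8 = T

Try p1 = False.
The remaining clauses are satisfied by p2 = False, p3 = True, p4 = False, p5 = True, p6 = True, p7 = True, p8 = True.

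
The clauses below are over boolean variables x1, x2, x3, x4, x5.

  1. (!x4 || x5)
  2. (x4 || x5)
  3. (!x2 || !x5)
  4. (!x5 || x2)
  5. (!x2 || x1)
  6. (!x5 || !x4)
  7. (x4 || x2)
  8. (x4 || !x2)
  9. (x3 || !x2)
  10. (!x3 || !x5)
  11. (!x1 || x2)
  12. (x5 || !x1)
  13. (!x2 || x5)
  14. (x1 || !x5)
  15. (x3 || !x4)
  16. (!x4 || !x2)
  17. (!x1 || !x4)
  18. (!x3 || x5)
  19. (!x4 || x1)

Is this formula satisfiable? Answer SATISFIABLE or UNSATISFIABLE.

UNSATISFIABLE

x5 = True:
  propagation gives x2=False; an empty clause results — contradiction.
x5 = False:
  propagation gives x4=False; an empty clause results — contradiction.
Every branch closes, so no satisfying assignment exists.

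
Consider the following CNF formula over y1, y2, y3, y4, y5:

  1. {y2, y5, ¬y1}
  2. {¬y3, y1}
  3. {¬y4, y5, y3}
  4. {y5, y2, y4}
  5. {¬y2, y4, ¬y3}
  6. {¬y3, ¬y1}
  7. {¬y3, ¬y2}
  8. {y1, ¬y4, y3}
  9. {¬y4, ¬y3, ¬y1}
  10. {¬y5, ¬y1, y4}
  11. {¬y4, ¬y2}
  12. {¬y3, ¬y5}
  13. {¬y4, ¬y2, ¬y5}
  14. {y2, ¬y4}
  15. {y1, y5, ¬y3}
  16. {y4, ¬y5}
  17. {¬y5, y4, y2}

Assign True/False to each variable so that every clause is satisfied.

y1=True, y2=True, y3=False, y4=False, y5=False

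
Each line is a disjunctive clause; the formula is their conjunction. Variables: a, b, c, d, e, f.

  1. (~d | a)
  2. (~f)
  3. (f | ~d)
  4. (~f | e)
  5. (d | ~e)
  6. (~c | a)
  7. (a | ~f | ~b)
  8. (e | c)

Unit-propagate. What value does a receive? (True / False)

True

(~f) stands alone — f = False.
(~d | f): since f = False, the clause reduces to (~d). d = False.
(~e | d) with d = False leaves only ~e, so e = False.
(e | c) with e = False leaves only c, so c = True.
(a | ~c) with c = True leaves only a, so a = True.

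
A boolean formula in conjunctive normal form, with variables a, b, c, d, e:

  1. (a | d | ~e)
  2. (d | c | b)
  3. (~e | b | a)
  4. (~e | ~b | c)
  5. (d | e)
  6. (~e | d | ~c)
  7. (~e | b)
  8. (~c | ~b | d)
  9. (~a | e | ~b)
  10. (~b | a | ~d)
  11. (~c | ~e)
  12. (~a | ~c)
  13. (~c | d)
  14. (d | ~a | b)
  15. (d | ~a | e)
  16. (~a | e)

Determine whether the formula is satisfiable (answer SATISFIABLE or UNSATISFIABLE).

SATISFIABLE

Try a = False.
The remaining clauses are satisfied by b = False, c = True, d = True, e = False.
Every clause has at least one true literal under this assignment.
So a = F, b = F, c = T, d = T, e = F is a satisfying assignment.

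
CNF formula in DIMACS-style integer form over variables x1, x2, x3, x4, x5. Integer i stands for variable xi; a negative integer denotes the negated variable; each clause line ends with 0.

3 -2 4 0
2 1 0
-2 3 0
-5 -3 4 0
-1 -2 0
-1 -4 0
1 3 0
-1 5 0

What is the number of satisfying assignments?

4

Satisfying assignments:
  x1=0 x2=1 x3=1 x4=0 x5=0
  x1=0 x2=1 x3=1 x4=1 x5=0
  x1=0 x2=1 x3=1 x4=1 x5=1
  x1=1 x2=0 x3=0 x4=0 x5=1
That's 4 in total.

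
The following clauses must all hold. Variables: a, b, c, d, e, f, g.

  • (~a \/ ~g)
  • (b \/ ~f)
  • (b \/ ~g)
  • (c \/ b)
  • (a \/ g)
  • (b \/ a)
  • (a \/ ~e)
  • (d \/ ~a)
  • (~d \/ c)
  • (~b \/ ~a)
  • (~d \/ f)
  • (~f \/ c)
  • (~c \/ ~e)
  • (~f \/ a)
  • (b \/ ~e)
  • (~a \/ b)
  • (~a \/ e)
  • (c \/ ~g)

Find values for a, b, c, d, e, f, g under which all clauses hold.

Set a = False and propagate.
  then g is forced to True.
  then b is forced to True.
  then e is forced to False.
  then f is forced to False.
  then d is forced to False.
  then c is forced to True.
Check each clause:
  1. (~a \/ ~g) — ~a is true.
  2. (b \/ ~f) — ~f is true.
  3. (~g \/ b) — b is true.
  4. (b \/ c) — b is true.
  5. (g \/ a) — g is true.
  6. (a \/ b) — b is true.
  7. (~e \/ a) — ~e is true.
  8. (d \/ ~a) — ~a is true.
  9. (~d \/ c) — c is true.
  10. (~a \/ ~b) — ~a is true.
  11. (f \/ ~d) — ~d is true.
  12. (c \/ ~f) — ~f is true.
  13. (~e \/ ~c) — ~e is true.
  14. (~f \/ a) — ~f is true.
  15. (~e \/ b) — b is true.
  16. (~a \/ b) — b is true.
  17. (e \/ ~a) — ~a is true.
  18. (~g \/ c) — c is true.

a=False, b=True, c=True, d=False, e=False, f=False, g=True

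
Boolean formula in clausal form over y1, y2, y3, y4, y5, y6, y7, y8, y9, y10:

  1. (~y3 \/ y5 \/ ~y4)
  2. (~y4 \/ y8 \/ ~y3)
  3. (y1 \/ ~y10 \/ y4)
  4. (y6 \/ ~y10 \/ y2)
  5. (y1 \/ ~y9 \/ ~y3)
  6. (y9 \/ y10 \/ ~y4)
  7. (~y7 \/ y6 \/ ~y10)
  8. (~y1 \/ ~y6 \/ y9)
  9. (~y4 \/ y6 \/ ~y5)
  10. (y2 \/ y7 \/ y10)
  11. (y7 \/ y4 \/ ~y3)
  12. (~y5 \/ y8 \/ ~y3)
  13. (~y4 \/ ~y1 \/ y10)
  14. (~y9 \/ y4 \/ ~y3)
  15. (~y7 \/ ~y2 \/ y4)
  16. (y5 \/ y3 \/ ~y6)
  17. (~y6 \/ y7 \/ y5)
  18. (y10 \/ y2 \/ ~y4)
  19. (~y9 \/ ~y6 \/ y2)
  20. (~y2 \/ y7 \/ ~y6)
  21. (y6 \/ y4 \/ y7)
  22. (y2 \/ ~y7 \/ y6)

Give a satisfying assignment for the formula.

y1=0, y2=1, y3=0, y4=1, y5=0, y6=0, y7=0, y8=0, y9=1, y10=0

Check each clause:
  1. (~y4 \/ ~y3 \/ y5) — ~y3 is true.
  2. (y8 \/ ~y3 \/ ~y4) — ~y3 is true.
  3. (y4 \/ y1 \/ ~y10) — y4 is true.
  4. (y6 \/ ~y10 \/ y2) — y2 is true.
  5. (y1 \/ ~y9 \/ ~y3) — ~y3 is true.
  6. (y9 \/ ~y4 \/ y10) — y9 is true.
  7. (~y7 \/ y6 \/ ~y10) — ~y7 is true.
  8. (y9 \/ ~y1 \/ ~y6) — y9 is true.
  9. (y6 \/ ~y4 \/ ~y5) — ~y5 is true.
  10. (y2 \/ y10 \/ y7) — y2 is true.
  11. (y4 \/ ~y3 \/ y7) — y4 is true.
  12. (~y5 \/ ~y3 \/ y8) — ~y5 is true.
  13. (y10 \/ ~y4 \/ ~y1) — ~y1 is true.
  14. (~y3 \/ y4 \/ ~y9) — y4 is true.
  15. (~y7 \/ y4 \/ ~y2) — ~y7 is true.
  16. (y5 \/ ~y6 \/ y3) — ~y6 is true.
  17. (y7 \/ ~y6 \/ y5) — ~y6 is true.
  18. (y2 \/ y10 \/ ~y4) — y2 is true.
  19. (y2 \/ ~y9 \/ ~y6) — ~y6 is true.
  20. (y7 \/ ~y2 \/ ~y6) — ~y6 is true.
  21. (y6 \/ y7 \/ y4) — y4 is true.
  22. (~y7 \/ y6 \/ y2) — ~y7 is true.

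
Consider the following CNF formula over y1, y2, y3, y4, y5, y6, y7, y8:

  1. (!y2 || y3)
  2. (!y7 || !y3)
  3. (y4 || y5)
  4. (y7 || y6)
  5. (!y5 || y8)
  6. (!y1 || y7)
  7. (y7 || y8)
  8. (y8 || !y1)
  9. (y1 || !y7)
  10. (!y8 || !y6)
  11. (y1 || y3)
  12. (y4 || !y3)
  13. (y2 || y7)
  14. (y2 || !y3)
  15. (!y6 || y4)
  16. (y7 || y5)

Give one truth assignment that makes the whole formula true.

y1=True  y2=False  y3=False  y4=False  y5=True  y6=False  y7=True  y8=True

Set y1 = True and propagate.
  then y7 is forced to True.
  then y3 is forced to False.
  then y2 is forced to False.
  then y8 is forced to True.
  then y6 is forced to False.
Branch on y4: take y4 = False.
  then y5 is forced to True.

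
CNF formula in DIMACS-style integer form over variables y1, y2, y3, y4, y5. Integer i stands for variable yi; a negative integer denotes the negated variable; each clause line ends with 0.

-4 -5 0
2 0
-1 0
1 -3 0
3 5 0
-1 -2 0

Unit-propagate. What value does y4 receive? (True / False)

False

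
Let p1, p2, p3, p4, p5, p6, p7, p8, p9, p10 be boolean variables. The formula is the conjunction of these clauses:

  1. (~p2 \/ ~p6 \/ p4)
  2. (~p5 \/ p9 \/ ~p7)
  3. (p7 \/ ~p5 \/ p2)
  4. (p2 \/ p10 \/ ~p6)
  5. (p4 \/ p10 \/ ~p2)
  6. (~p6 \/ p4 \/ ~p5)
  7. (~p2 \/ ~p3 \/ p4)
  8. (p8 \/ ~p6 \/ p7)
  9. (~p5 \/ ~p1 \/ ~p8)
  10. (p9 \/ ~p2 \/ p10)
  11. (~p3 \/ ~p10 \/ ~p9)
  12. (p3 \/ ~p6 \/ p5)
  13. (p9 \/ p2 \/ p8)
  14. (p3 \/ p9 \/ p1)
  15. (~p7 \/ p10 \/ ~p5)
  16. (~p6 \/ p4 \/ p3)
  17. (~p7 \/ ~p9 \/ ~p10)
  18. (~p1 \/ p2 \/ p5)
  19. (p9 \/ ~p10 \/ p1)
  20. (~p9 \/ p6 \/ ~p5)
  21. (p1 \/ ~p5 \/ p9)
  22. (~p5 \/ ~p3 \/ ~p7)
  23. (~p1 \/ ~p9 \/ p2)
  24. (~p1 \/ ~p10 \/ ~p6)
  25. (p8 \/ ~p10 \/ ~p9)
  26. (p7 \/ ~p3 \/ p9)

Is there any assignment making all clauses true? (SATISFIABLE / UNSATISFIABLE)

SATISFIABLE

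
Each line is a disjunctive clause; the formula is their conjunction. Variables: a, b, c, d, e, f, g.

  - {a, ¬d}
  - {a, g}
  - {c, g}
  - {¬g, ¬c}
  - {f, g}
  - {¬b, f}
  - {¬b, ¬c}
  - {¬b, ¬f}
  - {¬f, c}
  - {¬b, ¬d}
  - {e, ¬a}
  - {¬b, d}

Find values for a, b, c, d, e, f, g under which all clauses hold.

a=F, b=F, c=F, d=F, e=F, f=F, g=T

Check each clause:
  1. {¬d, a} — ¬d is true.
  2. {a, g} — g is true.
  3. {c, g} — g is true.
  4. {¬g, ¬c} — ¬c is true.
  5. {g, f} — g is true.
  6. {f, ¬b} — ¬b is true.
  7. {¬b, ¬c} — ¬c is true.
  8. {¬f, ¬b} — ¬f is true.
  9. {c, ¬f} — ¬f is true.
  10. {¬d, ¬b} — ¬d is true.
  11. {¬a, e} — ¬a is true.
  12. {¬b, d} — ¬b is true.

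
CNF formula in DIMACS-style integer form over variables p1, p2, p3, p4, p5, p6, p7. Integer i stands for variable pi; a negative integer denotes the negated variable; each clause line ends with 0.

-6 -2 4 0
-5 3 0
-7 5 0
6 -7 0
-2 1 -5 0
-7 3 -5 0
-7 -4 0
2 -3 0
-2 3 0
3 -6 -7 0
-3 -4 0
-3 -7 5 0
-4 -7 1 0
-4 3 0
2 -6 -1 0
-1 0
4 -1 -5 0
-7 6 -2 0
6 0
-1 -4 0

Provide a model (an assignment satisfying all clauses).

p1 = False, p2 = False, p3 = False, p4 = False, p5 = False, p6 = True, p7 = False

Unit propagation: (¬p1) forces p1 = False.
Unit propagation: (p6) forces p6 = True.
p7 occurs only negated in the remaining clauses — set p7 = False.
Set p2 = False and propagate.
  then p3 is forced to False.
  then p5 is forced to False.
  then p4 is forced to False.
Every clause has at least one true literal under this assignment.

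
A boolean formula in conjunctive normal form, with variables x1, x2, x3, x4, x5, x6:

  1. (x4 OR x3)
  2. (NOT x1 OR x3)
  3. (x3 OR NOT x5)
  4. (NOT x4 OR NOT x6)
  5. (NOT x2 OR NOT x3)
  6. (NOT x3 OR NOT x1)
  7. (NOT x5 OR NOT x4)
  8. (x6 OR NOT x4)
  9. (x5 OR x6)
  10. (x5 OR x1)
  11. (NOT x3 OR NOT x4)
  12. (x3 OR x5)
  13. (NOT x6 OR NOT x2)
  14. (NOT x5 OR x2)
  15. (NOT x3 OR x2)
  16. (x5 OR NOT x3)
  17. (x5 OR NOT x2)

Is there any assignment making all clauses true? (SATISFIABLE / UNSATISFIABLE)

UNSATISFIABLE

x3 = True:
  propagation gives x2=False; an empty clause results — contradiction.
x3 = False:
  propagation gives x4=True, x1=False, x5=False; an empty clause results — contradiction.
Every branch closes, so no satisfying assignment exists.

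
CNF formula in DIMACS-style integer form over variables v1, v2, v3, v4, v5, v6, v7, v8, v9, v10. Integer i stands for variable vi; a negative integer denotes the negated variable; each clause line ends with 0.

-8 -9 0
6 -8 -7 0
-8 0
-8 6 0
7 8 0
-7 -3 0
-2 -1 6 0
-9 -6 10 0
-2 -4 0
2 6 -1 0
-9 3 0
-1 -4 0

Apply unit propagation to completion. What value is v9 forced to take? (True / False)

(~v8) stands alone — v8 = False.
In (v8 | v7), v8 is now false; v7 must hold, so v7 = True.
(~v7 | ~v3) with v7 = True leaves only ~v3, so v3 = False.
(v3 | ~v9) with v3 = False leaves only ~v9, so v9 = False.

False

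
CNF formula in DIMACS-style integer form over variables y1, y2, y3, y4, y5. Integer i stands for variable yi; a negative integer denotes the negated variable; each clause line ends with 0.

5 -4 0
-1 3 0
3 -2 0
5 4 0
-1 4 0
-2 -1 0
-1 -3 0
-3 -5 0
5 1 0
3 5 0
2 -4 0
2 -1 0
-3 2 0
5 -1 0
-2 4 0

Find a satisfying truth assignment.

y1=F, y2=F, y3=F, y4=F, y5=T

Check each clause:
  1. {y5, ¬y4} — ¬y4 is true.
  2. {¬y1, y3} — ¬y1 is true.
  3. {y3, ¬y2} — ¬y2 is true.
  4. {y4, y5} — y5 is true.
  5. {y4, ¬y1} — ¬y1 is true.
  6. {¬y1, ¬y2} — ¬y1 is true.
  7. {¬y3, ¬y1} — ¬y3 is true.
  8. {¬y5, ¬y3} — ¬y3 is true.
  9. {y1, y5} — y5 is true.
  10. {y3, y5} — y5 is true.
  11. {¬y4, y2} — ¬y4 is true.
  12. {¬y1, y2} — ¬y1 is true.
  13. {¬y3, y2} — ¬y3 is true.
  14. {y5, ¬y1} — y5 is true.
  15. {¬y2, y4} — ¬y2 is true.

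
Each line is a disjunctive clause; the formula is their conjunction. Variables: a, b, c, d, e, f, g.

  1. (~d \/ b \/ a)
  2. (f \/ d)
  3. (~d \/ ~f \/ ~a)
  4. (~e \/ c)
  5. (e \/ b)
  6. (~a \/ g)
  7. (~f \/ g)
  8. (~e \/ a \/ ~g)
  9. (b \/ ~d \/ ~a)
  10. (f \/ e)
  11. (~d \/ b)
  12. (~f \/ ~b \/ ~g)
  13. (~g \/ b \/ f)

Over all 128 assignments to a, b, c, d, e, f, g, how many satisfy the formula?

Satisfying assignments:
  a=0 b=1 c=1 d=1 e=1 f=0 g=0
  a=1 b=0 c=1 d=0 e=1 f=1 g=1
  a=1 b=1 c=1 d=1 e=1 f=0 g=1
Count: 3.

3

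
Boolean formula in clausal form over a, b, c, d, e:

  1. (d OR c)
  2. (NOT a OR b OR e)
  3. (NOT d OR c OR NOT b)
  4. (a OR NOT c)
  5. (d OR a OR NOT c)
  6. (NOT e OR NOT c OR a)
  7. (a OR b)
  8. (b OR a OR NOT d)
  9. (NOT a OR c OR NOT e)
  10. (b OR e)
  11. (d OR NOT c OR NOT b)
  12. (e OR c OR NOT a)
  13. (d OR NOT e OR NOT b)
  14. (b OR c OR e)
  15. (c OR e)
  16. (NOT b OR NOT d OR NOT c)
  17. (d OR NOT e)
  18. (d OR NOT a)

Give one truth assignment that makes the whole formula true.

a=True, b=False, c=True, d=True, e=True

Check each clause:
  1. (c OR d) — c is true.
  2. (b OR NOT a OR e) — e is true.
  3. (c OR NOT b OR NOT d) — c is true.
  4. (NOT c OR a) — a is true.
  5. (NOT c OR a OR d) — a is true.
  6. (NOT c OR NOT e OR a) — a is true.
  7. (b OR a) — a is true.
  8. (NOT d OR b OR a) — a is true.
  9. (NOT a OR c OR NOT e) — c is true.
  10. (e OR b) — e is true.
  11. (d OR NOT b OR NOT c) — d is true.
  12. (NOT a OR e OR c) — c is true.
  13. (NOT b OR NOT e OR d) — d is true.
  14. (b OR c OR e) — c is true.
  15. (c OR e) — c is true.
  16. (NOT c OR NOT d OR NOT b) — NOT b is true.
  17. (NOT e OR d) — d is true.
  18. (d OR NOT a) — d is true.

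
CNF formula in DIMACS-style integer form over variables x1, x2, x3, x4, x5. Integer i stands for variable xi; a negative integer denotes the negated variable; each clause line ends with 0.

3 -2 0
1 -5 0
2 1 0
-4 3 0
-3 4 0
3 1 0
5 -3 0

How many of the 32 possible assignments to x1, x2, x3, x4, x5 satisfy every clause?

4

The models are:
  x1=T x2=F x3=F x4=F x5=F
  x1=T x2=F x3=F x4=F x5=T
  x1=T x2=F x3=T x4=T x5=T
  x1=T x2=T x3=T x4=T x5=T
Count: 4.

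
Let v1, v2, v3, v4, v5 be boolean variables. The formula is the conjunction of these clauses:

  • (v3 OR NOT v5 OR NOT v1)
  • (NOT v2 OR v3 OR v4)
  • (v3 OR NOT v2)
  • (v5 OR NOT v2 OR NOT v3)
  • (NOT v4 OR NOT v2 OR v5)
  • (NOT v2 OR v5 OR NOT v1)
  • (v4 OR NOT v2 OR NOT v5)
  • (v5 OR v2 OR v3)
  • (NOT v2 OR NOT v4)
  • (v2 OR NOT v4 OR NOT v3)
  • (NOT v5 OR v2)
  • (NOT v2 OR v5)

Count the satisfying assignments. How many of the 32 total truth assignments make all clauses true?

Satisfying assignments:
  v1=F v2=F v3=T v4=F v5=F
  v1=T v2=F v3=T v4=F v5=F
That's 2 in total.

2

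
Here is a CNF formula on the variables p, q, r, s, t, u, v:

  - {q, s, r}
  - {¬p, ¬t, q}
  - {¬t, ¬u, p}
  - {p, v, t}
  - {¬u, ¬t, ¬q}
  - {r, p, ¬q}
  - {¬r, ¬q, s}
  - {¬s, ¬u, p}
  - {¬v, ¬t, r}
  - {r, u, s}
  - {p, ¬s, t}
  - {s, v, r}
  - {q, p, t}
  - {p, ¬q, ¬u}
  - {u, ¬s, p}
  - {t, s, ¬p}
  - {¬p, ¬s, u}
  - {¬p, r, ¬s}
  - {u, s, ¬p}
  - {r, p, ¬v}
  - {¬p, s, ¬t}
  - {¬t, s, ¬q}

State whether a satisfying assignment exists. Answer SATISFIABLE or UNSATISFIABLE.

SATISFIABLE

Set p = False and propagate.
Branch on q: take q = False.
  then t is forced to True.
  then u is forced to False.
  then s is forced to False.
  then r is forced to True.
v is now unconstrained; take v = False.
So p=0, q=0, r=1, s=0, t=1, u=0, v=0 is a satisfying assignment.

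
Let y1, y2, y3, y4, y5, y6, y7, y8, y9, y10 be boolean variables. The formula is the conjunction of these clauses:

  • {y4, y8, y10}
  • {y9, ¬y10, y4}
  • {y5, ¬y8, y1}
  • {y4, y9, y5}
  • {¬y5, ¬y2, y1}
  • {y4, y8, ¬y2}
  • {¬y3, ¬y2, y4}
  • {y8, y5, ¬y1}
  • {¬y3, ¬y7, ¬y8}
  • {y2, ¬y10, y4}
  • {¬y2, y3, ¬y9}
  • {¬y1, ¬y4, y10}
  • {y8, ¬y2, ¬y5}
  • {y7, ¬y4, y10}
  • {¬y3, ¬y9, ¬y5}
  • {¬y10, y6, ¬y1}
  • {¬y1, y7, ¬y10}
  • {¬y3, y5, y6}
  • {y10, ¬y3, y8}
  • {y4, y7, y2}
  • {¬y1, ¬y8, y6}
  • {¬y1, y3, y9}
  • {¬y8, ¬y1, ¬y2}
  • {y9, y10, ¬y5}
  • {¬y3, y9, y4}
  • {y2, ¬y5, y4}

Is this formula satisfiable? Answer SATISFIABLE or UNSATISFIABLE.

SATISFIABLE

Set y1 = False and propagate.
Branch on y2: take y2 = False.
Set y3 = False and propagate.
The remaining clauses are satisfied by y4 = True, y5 = False, y6 = False, y7 = True, y8 = False, y9 = False, y10 = True.
Every clause has at least one true literal under this assignment.
So y1=F, y2=F, y3=F, y4=T, y5=F, y6=F, y7=T, y8=F, y9=F, y10=T is a satisfying assignment.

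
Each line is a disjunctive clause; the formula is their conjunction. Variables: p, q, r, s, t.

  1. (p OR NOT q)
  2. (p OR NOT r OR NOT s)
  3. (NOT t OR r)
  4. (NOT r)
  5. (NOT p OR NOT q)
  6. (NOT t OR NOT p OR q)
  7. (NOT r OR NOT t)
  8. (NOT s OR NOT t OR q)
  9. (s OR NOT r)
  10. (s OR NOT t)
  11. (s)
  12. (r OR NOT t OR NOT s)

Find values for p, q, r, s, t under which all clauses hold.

p=T, q=F, r=F, s=T, t=F

Check each clause:
  1. (p OR NOT q) — p is true.
  2. (NOT r OR NOT s OR p) — p is true.
  3. (r OR NOT t) — NOT t is true.
  4. (NOT r) — NOT r is true.
  5. (NOT p OR NOT q) — NOT q is true.
  6. (NOT p OR NOT t OR q) — NOT t is true.
  7. (NOT r OR NOT t) — NOT t is true.
  8. (NOT t OR NOT s OR q) — NOT t is true.
  9. (s OR NOT r) — s is true.
  10. (NOT t OR s) — NOT t is true.
  11. (s) — s is true.
  12. (NOT s OR NOT t OR r) — NOT t is true.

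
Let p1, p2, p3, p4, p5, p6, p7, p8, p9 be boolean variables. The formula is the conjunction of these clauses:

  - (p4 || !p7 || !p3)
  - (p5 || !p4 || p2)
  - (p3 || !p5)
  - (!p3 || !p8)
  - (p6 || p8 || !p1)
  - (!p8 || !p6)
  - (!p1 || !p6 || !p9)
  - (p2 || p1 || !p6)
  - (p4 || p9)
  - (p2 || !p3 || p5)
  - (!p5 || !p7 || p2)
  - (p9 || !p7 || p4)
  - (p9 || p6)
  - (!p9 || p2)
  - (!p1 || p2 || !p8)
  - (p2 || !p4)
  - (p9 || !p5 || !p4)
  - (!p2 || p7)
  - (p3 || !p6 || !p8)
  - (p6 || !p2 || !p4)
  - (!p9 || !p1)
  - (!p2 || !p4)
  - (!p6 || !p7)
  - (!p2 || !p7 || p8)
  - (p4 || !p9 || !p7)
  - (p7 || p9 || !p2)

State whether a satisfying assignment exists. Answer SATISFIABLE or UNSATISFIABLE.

p2 = True:
  propagation gives p7=True, p4=False, p3=False, p5=False; an empty clause results — contradiction.
p2 = False:
  propagation gives p9=False, p4=True; an empty clause results — contradiction.
Every branch closes, so no satisfying assignment exists.

UNSATISFIABLE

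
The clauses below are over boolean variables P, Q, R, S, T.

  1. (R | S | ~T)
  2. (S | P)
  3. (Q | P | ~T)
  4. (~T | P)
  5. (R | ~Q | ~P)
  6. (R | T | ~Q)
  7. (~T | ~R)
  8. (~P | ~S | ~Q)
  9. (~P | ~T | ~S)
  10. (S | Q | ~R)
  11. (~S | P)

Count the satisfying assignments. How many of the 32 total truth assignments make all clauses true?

The models are:
  P=1 Q=0 R=0 S=0 T=0
  P=1 Q=0 R=0 S=1 T=0
  P=1 Q=0 R=1 S=1 T=0
  P=1 Q=1 R=1 S=0 T=0
That's 4 in total.

4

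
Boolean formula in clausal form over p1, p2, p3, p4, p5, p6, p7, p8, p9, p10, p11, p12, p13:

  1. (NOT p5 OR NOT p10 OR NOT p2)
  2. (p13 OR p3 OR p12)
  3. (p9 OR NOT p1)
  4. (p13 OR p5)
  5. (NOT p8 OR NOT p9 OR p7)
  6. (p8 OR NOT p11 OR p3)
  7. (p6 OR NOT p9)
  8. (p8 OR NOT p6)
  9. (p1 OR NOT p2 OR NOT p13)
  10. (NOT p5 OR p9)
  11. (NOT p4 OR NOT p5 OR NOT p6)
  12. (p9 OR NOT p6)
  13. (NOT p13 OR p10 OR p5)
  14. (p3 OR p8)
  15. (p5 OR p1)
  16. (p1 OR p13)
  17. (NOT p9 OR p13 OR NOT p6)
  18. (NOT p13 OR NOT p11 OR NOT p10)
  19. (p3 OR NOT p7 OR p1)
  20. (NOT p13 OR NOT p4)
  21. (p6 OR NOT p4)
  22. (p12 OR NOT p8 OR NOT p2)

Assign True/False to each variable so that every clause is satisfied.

p1 = T, p2 = T, p3 = F, p4 = F, p5 = T, p6 = T, p7 = T, p8 = T, p9 = T, p10 = F, p11 = F, p12 = T, p13 = T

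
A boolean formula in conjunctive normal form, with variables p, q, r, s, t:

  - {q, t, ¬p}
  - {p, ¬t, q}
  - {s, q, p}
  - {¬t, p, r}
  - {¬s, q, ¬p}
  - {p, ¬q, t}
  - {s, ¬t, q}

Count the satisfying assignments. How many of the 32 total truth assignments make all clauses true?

12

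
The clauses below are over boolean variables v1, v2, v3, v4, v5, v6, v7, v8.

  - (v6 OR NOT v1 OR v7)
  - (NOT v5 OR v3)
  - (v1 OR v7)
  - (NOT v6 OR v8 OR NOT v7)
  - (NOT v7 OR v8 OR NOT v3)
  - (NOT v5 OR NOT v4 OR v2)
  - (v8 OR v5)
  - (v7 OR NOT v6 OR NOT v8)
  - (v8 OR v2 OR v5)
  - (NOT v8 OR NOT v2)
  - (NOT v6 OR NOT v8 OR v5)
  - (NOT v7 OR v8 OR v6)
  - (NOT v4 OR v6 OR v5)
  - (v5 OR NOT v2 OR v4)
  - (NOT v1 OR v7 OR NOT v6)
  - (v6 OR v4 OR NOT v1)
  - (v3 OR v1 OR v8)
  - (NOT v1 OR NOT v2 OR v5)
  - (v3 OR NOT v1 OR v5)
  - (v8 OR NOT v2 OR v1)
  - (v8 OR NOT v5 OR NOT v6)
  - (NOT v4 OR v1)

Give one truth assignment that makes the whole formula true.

v1=False, v2=False, v3=True, v4=False, v5=False, v6=False, v7=True, v8=True

Check each clause:
  1. (NOT v1 OR v6 OR v7) — NOT v1 is true.
  2. (NOT v5 OR v3) — v3 is true.
  3. (v1 OR v7) — v7 is true.
  4. (NOT v7 OR NOT v6 OR v8) — v8 is true.
  5. (NOT v7 OR NOT v3 OR v8) — v8 is true.
  6. (NOT v4 OR v2 OR NOT v5) — NOT v5 is true.
  7. (v5 OR v8) — v8 is true.
  8. (v7 OR NOT v8 OR NOT v6) — NOT v6 is true.
  9. (v5 OR v8 OR v2) — v8 is true.
  10. (NOT v2 OR NOT v8) — NOT v2 is true.
  11. (v5 OR NOT v6 OR NOT v8) — NOT v6 is true.
  12. (v6 OR NOT v7 OR v8) — v8 is true.
  13. (v5 OR v6 OR NOT v4) — NOT v4 is true.
  14. (NOT v2 OR v4 OR v5) — NOT v2 is true.
  15. (NOT v1 OR v7 OR NOT v6) — NOT v6 is true.
  16. (NOT v1 OR v4 OR v6) — NOT v1 is true.
  17. (v8 OR v1 OR v3) — v8 is true.
  18. (v5 OR NOT v1 OR NOT v2) — NOT v2 is true.
  19. (v5 OR NOT v1 OR v3) — v3 is true.
  20. (v1 OR v8 OR NOT v2) — v8 is true.
  21. (NOT v6 OR v8 OR NOT v5) — v8 is true.
  22. (NOT v4 OR v1) — NOT v4 is true.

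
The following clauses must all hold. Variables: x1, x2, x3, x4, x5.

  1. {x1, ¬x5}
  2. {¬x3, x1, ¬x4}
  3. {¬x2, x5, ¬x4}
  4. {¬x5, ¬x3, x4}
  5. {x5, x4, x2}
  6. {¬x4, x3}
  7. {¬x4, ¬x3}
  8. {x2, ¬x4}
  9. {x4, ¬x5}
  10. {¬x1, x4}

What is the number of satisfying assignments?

Satisfying assignments:
  x1=0 x2=1 x3=0 x4=0 x5=0
  x1=0 x2=1 x3=1 x4=0 x5=0
Count: 2.

2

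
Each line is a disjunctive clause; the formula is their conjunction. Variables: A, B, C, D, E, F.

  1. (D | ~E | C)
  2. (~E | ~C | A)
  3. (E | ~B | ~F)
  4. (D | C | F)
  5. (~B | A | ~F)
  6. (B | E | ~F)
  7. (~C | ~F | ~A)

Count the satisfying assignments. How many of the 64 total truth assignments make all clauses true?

Case analysis on F and C:
  F=T, C=T: a clause becomes empty — 0.
  F=T, C=F: remaining (A,B,D,E) ∈ {(F,F,T,T); (T,F,T,T); (T,T,T,T)} — 3.
  F=F, C=T: B, D free; 3 ways for (A,E) × 2^2 = 12.
  F=F, C=F: forces D=T; A, B, E free → 2^3 = 8.
Total: 0 + 3 + 12 + 8 = 23.

23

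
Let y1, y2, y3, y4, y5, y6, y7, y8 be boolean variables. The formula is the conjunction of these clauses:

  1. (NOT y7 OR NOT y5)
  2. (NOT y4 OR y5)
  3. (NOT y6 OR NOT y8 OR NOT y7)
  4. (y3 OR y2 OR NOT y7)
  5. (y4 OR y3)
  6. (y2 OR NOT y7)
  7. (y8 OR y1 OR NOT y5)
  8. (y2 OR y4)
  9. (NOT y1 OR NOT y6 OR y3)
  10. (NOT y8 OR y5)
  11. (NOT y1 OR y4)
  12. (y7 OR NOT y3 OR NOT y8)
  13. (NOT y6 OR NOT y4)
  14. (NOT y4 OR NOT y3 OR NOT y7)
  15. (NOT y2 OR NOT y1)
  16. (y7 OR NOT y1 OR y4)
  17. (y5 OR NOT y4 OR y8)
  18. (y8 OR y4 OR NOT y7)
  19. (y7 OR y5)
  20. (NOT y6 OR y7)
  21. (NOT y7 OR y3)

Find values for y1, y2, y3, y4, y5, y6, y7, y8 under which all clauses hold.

y1 = 0  y2 = 1  y3 = 0  y4 = 1  y5 = 1  y6 = 0  y7 = 0  y8 = 1

y6 occurs only negated in the remaining clauses — set y6 = False.
Branch on y1: take y1 = False.
Branch on y2: take y2 = True.
For the remaining variables, y3 = False, y4 = True, y5 = True, y7 = False, y8 = True works.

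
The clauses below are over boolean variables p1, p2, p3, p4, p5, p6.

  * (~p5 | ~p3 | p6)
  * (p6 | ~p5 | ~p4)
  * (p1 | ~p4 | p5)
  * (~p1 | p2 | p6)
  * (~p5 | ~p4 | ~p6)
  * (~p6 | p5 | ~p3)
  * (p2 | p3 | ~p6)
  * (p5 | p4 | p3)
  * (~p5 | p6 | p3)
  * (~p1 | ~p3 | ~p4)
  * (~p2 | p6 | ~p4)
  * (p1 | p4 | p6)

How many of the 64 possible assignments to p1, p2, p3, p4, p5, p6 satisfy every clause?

The models are:
  p1=0 p2=0 p3=1 p4=0 p5=1 p6=1
  p1=0 p2=1 p3=0 p4=0 p5=1 p6=1
  p1=0 p2=1 p3=1 p4=0 p5=1 p6=1
  p1=1 p2=0 p3=1 p4=0 p5=1 p6=1
  p1=1 p2=1 p3=0 p4=0 p5=1 p6=1
  p1=1 p2=1 p3=0 p4=1 p5=0 p6=1
  p1=1 p2=1 p3=1 p4=0 p5=0 p6=0
  p1=1 p2=1 p3=1 p4=0 p5=1 p6=1
Count: 8.

8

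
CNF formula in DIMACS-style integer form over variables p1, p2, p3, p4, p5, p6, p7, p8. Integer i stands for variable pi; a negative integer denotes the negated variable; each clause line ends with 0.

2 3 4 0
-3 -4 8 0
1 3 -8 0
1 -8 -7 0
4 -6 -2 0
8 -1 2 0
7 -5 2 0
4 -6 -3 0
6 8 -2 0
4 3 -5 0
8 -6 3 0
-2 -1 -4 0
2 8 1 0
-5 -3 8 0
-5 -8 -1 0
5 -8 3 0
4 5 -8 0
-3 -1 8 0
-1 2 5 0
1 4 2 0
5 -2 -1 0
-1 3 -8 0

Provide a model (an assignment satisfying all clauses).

p1=0, p2=0, p3=1, p4=1, p5=0, p6=0, p7=0, p8=1

Try p1 = False.
For the remaining variables, p2 = False, p3 = True, p4 = True, p5 = False, p6 = False, p7 = False, p8 = True works.
Every clause has at least one true literal under this assignment.
Check each clause:
  1. {p4, p2, p3} — p3 is true.
  2. {¬p3, p8, ¬p4} — p8 is true.
  3. {p1, ¬p8, p3} — p3 is true.
  4. {¬p8, p1, ¬p7} — ¬p7 is true.
  5. {p4, ¬p2, ¬p6} — ¬p6 is true.
  6. {p8, p2, ¬p1} — p8 is true.
  7. {p7, ¬p5, p2} — ¬p5 is true.
  8. {¬p3, ¬p6, p4} — ¬p6 is true.
  9. {p8, ¬p2, p6} — p8 is true.
  10. {p4, p3, ¬p5} — p3 is true.
  11. {p8, ¬p6, p3} — p8 is true.
  12. {¬p2, ¬p4, ¬p1} — ¬p1 is true.
  13. {p8, p1, p2} — p8 is true.
  14. {¬p5, ¬p3, p8} — p8 is true.
  15. {¬p5, ¬p1, ¬p8} — ¬p5 is true.
  16. {¬p8, p3, p5} — p3 is true.
  17. {¬p8, p5, p4} — p4 is true.
  18. {p8, ¬p1, ¬p3} — p8 is true.
  19. {p2, ¬p1, p5} — ¬p1 is true.
  20. {p4, p2, p1} — p4 is true.
  21. {¬p2, p5, ¬p1} — ¬p2 is true.
  22. {¬p1, p3, ¬p8} — p3 is true.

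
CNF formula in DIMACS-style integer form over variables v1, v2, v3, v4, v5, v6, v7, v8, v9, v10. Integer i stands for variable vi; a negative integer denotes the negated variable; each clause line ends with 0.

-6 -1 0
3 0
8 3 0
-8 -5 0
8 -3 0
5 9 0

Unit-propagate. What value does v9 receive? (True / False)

(v3) is a unit clause: v3 = True.
(!v3 || v8): since v3 = True, the clause reduces to (v8). v8 = True.
From (!v5 || !v8) and v8 = True: v5 = False.
(v5 || v9) with v5 = False leaves only v9, so v9 = True.

True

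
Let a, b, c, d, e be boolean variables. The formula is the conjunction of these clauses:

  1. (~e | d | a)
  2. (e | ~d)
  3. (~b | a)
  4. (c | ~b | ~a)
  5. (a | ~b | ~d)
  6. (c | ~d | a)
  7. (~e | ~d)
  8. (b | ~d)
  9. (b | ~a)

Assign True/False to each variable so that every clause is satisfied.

Pure literal: c appears only positively; assign c = True.
Set a = True and propagate.
  then b is forced to True.
Try d = False.
e is now unconstrained; take e = True.
Every clause has at least one true literal under this assignment.

a = T, b = T, c = T, d = F, e = T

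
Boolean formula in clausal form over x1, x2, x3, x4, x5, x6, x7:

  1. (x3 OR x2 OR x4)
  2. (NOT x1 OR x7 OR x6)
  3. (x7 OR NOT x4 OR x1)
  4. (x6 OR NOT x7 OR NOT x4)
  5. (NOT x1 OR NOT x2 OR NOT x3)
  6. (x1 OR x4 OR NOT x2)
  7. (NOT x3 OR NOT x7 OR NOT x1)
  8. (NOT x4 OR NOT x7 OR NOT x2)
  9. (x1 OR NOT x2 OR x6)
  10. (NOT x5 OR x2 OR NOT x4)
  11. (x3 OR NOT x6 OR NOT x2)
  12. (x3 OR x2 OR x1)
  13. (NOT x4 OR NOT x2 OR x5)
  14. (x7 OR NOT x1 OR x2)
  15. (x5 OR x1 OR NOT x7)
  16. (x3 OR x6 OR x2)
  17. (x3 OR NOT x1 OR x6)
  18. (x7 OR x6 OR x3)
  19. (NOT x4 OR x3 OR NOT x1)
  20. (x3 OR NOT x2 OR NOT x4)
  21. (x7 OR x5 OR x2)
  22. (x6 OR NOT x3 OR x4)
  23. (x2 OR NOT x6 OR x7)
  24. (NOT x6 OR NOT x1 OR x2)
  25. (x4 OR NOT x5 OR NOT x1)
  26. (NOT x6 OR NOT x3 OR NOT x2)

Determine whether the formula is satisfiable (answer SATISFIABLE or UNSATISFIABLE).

Set x1 = False and propagate.
The remaining clauses are satisfied by x2 = False, x3 = True, x4 = False, x5 = True, x6 = True, x7 = True.
So x1 = False, x2 = False, x3 = True, x4 = False, x5 = True, x6 = True, x7 = True is a satisfying assignment.

SATISFIABLE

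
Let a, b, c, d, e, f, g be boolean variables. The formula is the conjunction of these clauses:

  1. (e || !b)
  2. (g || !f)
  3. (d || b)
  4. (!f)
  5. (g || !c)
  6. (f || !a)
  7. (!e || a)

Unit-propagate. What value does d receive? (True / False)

True

(!f) stands alone — f = False.
In (!a || f), f is now false; !a must hold, so a = False.
From (a || !e) and a = False: e = False.
(e || !b) with e = False leaves only !b, so b = False.
(d || b): since b = False, the clause reduces to (d). d = True.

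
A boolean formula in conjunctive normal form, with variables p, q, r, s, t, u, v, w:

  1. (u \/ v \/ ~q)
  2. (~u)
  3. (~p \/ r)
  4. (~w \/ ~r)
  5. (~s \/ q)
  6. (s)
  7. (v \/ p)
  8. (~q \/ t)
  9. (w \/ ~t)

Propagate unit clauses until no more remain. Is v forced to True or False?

(~u) stands alone — u = False.
Unit clause (s) sets s = True.
From (q \/ ~s) and s = True: q = True.
(~q \/ u \/ v) with u = False, q = True leaves only v, so v = True.

True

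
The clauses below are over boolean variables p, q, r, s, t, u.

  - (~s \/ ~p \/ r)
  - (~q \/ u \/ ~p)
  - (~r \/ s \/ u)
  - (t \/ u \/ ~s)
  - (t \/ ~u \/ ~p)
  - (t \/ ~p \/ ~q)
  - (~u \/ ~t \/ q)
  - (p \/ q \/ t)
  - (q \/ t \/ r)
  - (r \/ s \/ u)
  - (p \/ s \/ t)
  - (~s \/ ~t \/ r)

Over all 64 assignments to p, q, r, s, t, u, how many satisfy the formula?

11

Case analysis on t and p:
  t=1, p=1: remaining (q,r,s,u) ∈ {(0,1,1,0); (1,0,0,1); (1,1,0,1); (1,1,1,1)} — 4.
  t=1, p=0: 5 of the 16 assignments to (q,r,s,u) work.
  t=0, p=1: a clause becomes empty — 0.
  t=0, p=0: remaining (q,r,s,u) ∈ {(1,0,1,1); (1,1,1,1)} — 2.
Total: 4 + 5 + 0 + 2 = 11.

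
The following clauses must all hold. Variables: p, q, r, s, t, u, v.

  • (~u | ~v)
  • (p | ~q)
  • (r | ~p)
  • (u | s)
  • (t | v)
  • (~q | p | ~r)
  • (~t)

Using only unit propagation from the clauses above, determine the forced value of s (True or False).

True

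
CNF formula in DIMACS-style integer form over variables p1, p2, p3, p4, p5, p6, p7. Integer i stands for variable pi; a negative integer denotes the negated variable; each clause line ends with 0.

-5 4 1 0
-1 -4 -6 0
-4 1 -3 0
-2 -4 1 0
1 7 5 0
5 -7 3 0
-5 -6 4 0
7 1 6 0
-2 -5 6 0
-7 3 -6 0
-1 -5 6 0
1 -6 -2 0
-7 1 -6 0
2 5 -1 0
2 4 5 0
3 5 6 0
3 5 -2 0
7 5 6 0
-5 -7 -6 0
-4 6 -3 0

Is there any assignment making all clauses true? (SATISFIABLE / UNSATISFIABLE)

Branch on p1: take p1 = True.
Set p2 = True and propagate.
Branch on p3: take p3 = True.
The remaining clauses are satisfied by p4 = False, p5 = False, p6 = True, p7 = False.
Every clause has at least one true literal under this assignment.
So p1=T, p2=T, p3=T, p4=F, p5=F, p6=T, p7=F is a satisfying assignment.

SATISFIABLE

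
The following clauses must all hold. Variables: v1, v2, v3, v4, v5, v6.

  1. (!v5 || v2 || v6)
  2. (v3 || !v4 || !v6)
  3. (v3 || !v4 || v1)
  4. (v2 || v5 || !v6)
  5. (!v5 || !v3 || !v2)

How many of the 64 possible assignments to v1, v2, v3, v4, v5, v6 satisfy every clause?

31

Split on v2, then v3.
  v2=T, v3=T: forces v5=F; v1, v4, v6 free → 2^3 = 8.
  v2=T, v3=F: v5 free; 5 ways for (v1,v4,v6) × 2^1 = 10.
  v2=F, v3=T: v1, v4 free; 2 ways for (v5,v6) × 2^2 = 8.
  v2=F, v3=F: 5 of the 16 assignments to (v1,v4,v5,v6) work.
Total: 8 + 10 + 8 + 5 = 31.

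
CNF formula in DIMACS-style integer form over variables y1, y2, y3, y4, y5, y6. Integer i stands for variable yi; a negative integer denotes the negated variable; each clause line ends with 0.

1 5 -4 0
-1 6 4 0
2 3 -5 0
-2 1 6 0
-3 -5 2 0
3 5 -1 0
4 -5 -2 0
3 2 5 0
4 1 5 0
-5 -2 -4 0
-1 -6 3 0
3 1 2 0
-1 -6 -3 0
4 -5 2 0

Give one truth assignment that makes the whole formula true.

Branch on y1: take y1 = True.
The remaining clauses are satisfied by y2 = False, y3 = True, y4 = True, y5 = False, y6 = False.
Check each clause:
  1. (¬y4 ∨ y1 ∨ y5) — y1 is true.
  2. (y4 ∨ y6 ∨ ¬y1) — y4 is true.
  3. (y2 ∨ y3 ∨ ¬y5) — y3 is true.
  4. (y6 ∨ y1 ∨ ¬y2) — y1 is true.
  5. (¬y5 ∨ y2 ∨ ¬y3) — ¬y5 is true.
  6. (y5 ∨ y3 ∨ ¬y1) — y3 is true.
  7. (y4 ∨ ¬y5 ∨ ¬y2) — ¬y5 is true.
  8. (y2 ∨ y3 ∨ y5) — y3 is true.
  9. (y1 ∨ y4 ∨ y5) — y1 is true.
  10. (¬y5 ∨ ¬y4 ∨ ¬y2) — ¬y5 is true.
  11. (y3 ∨ ¬y1 ∨ ¬y6) — ¬y6 is true.
  12. (y3 ∨ y1 ∨ y2) — y1 is true.
  13. (¬y3 ∨ ¬y6 ∨ ¬y1) — ¬y6 is true.
  14. (¬y5 ∨ y2 ∨ y4) — ¬y5 is true.

y1 = True, y2 = False, y3 = True, y4 = True, y5 = False, y6 = False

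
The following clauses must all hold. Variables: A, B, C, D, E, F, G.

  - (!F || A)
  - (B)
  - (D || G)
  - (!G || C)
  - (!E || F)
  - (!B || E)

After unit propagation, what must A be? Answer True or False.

True

Unit clause (B) sets B = True.
From (!B || E) and B = True: E = True.
(F || !E) with E = True leaves only F, so F = True.
(A || !F) with F = True leaves only A, so A = True.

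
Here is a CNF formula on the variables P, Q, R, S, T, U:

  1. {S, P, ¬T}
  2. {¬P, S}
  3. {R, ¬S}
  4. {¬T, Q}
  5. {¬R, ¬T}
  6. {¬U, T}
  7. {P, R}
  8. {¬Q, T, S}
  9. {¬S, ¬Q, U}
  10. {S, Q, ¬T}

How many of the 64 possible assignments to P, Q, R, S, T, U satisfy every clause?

The models are:
  P=0 Q=0 R=1 S=0 T=0 U=0
  P=0 Q=0 R=1 S=1 T=0 U=0
  P=1 Q=0 R=1 S=1 T=0 U=0
That's 3 in total.

3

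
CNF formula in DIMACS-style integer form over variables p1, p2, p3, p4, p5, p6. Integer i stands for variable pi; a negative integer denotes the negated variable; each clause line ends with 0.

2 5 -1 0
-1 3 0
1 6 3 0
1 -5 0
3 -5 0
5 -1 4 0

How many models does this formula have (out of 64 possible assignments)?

22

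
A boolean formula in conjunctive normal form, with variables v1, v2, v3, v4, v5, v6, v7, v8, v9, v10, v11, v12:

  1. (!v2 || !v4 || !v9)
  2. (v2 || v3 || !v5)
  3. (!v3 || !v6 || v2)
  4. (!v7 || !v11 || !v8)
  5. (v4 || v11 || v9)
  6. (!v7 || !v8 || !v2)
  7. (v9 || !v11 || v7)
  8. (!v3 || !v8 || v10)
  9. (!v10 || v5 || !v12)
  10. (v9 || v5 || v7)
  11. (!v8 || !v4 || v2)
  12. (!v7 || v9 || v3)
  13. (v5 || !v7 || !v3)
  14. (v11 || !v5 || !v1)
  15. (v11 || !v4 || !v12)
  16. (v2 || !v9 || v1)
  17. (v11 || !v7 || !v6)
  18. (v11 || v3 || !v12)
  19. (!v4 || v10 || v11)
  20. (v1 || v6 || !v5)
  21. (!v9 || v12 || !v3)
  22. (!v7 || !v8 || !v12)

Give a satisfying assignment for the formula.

Branch on v1: take v1 = False.
Branch on v2: take v2 = True.
Set v3 = False and propagate.
For the remaining variables, v4 = False, v5 = False, v6 = False, v7 = False, v8 = True, v9 = True, v10 = False, v11 = True, v12 = True works.
Every clause has at least one true literal under this assignment.

v1 = False, v2 = True, v3 = False, v4 = False, v5 = False, v6 = False, v7 = False, v8 = True, v9 = True, v10 = False, v11 = True, v12 = True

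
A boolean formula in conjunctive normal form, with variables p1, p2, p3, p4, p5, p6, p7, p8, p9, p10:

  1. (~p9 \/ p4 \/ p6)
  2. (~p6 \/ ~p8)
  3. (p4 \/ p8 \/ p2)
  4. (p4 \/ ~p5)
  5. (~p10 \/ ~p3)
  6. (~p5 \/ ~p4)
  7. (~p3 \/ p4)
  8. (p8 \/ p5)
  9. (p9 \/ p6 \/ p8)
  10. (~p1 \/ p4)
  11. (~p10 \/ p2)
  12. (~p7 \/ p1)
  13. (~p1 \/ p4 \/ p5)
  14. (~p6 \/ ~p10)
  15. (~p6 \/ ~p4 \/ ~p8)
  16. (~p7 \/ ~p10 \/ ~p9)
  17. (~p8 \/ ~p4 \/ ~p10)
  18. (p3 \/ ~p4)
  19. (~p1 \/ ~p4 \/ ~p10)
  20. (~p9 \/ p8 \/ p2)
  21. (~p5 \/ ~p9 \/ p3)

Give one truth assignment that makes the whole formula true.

p1=True  p2=True  p3=True  p4=True  p5=False  p6=False  p7=True  p8=True  p9=True  p10=False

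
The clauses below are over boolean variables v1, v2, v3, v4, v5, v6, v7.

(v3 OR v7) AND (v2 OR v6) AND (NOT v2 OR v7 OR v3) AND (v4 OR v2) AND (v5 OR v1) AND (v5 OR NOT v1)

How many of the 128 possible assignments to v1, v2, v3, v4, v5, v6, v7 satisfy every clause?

30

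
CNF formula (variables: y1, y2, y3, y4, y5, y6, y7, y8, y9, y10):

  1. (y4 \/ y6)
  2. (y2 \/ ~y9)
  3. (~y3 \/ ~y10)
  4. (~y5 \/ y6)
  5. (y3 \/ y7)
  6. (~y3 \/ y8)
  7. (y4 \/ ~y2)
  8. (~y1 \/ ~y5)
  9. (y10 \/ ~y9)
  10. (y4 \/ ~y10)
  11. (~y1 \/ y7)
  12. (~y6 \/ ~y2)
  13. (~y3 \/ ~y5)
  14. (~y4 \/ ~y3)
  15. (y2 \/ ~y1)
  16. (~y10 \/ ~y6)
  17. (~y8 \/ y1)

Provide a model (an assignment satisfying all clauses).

y7 occurs only positively in the remaining clauses — set y7 = True.
Pure literal: y9 appears only negated; assign y9 = False.
Set y1 = False and propagate.
  then y8 is forced to False.
  then y3 is forced to False.
Branch on y2: take y2 = False.
For the remaining variables, y4 = True, y5 = True, y6 = True, y10 = False works.
Every clause has at least one true literal under this assignment.

y1=False, y2=False, y3=False, y4=True, y5=True, y6=True, y7=True, y8=False, y9=False, y10=False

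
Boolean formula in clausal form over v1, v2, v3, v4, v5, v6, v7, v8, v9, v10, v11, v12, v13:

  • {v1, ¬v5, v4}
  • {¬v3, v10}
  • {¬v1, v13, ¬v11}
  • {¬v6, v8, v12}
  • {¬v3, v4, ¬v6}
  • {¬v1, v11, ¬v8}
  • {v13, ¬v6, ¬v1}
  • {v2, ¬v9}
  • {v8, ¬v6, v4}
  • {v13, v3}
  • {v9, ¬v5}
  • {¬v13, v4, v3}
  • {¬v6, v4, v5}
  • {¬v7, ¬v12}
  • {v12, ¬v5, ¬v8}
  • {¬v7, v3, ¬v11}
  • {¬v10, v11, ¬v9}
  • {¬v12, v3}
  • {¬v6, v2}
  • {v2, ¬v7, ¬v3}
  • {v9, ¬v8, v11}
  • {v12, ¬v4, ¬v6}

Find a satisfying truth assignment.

v1 = F, v2 = T, v3 = T, v4 = T, v5 = F, v6 = F, v7 = T, v8 = F, v9 = T, v10 = T, v11 = T, v12 = F, v13 = F

v2 occurs only positively in the remaining clauses — set v2 = True.
v6 occurs only negated in the remaining clauses — set v6 = False.
Try v1 = False.
Try v3 = True.
  then v10 is forced to True.
For the remaining variables, v4 = True, v5 = False, v7 = True, v8 = False, v9 = True, v11 = True, v12 = False, v13 = False works.
Every clause has at least one true literal under this assignment.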